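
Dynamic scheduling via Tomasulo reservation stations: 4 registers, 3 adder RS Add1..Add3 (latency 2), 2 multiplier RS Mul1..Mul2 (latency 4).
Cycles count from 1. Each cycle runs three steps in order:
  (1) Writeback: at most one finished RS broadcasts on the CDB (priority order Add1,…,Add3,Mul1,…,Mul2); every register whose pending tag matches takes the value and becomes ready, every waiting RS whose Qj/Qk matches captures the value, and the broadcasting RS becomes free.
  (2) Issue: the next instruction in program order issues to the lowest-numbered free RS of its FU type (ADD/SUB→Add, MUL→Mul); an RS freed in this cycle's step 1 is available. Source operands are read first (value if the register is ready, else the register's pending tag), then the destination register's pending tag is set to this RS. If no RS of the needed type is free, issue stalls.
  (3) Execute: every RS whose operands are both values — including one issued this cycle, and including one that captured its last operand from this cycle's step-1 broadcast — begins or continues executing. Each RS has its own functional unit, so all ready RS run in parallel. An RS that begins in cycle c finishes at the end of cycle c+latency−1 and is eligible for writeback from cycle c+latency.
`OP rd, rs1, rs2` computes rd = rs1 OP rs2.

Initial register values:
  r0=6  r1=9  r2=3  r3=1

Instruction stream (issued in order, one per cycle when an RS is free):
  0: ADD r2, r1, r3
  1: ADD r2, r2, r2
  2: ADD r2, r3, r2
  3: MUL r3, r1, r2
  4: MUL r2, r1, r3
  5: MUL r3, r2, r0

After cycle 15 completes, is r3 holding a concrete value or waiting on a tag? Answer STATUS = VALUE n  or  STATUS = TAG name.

STATUS = TAG Mul1

c1: issue ADD r2<-Add1 | r0:6,r1:9,r2:Add1,r3:1
c2: issue ADD r2<-Add2 | r0:6,r1:9,r2:Add2,r3:1
c3: CDB Add1=10; issue ADD r2<-Add1 | r0:6,r1:9,r2:Add1,r3:1
c4: issue MUL r3<-Mul1 | r0:6,r1:9,r2:Add1,r3:Mul1
c5: CDB Add2=20; issue MUL r2<-Mul2 | r0:6,r1:9,r2:Mul2,r3:Mul1
c6: stall | r0:6,r1:9,r2:Mul2,r3:Mul1
c7: CDB Add1=21; stall | r0:6,r1:9,r2:Mul2,r3:Mul1
c8: stall | r0:6,r1:9,r2:Mul2,r3:Mul1
c9: stall | r0:6,r1:9,r2:Mul2,r3:Mul1
c10: stall | r0:6,r1:9,r2:Mul2,r3:Mul1
c11: CDB Mul1=189; issue MUL r3<-Mul1 | r0:6,r1:9,r2:Mul2,r3:Mul1
c12: - | r0:6,r1:9,r2:Mul2,r3:Mul1
c13: - | r0:6,r1:9,r2:Mul2,r3:Mul1
c14: - | r0:6,r1:9,r2:Mul2,r3:Mul1
c15: CDB Mul2=1701 | r0:6,r1:9,r2:1701,r3:Mul1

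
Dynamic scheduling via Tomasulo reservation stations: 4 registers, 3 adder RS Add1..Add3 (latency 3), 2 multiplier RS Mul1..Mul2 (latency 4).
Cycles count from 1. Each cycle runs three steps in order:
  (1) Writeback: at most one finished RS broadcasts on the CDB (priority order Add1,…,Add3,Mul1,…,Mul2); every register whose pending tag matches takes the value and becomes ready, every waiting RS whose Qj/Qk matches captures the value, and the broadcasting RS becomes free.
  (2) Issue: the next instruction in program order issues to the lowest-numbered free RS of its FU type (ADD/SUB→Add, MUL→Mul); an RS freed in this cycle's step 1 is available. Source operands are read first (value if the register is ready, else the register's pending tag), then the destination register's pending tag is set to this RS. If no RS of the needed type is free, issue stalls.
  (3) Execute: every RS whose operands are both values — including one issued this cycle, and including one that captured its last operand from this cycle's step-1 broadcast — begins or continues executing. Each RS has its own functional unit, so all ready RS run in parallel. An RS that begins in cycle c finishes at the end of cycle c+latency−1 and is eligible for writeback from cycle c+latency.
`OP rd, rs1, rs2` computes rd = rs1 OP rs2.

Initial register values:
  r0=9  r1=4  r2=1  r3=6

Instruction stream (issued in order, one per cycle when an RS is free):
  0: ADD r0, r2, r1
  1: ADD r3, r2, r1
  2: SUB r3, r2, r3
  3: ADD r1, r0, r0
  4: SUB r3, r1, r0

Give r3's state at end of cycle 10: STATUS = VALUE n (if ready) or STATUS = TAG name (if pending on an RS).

STATUS = VALUE 5

  c1: issue ADD r0<-Add1  regs: r0:Add1,r1:4,r2:1,r3:6
  c2: issue ADD r3<-Add2  regs: r0:Add1,r1:4,r2:1,r3:Add2
  c3: issue SUB r3<-Add3  regs: r0:Add1,r1:4,r2:1,r3:Add3
  c4: CDB Add1=5; issue ADD r1<-Add1  regs: r0:5,r1:Add1,r2:1,r3:Add3
  c5: CDB Add2=5; issue SUB r3<-Add2  regs: r0:5,r1:Add1,r2:1,r3:Add2
  c6: -  regs: r0:5,r1:Add1,r2:1,r3:Add2
  c7: CDB Add1=10  regs: r0:5,r1:10,r2:1,r3:Add2
  c8: CDB Add3=-4  regs: r0:5,r1:10,r2:1,r3:Add2
  c9: -  regs: r0:5,r1:10,r2:1,r3:Add2
  c10: CDB Add2=5  regs: r0:5,r1:10,r2:1,r3:5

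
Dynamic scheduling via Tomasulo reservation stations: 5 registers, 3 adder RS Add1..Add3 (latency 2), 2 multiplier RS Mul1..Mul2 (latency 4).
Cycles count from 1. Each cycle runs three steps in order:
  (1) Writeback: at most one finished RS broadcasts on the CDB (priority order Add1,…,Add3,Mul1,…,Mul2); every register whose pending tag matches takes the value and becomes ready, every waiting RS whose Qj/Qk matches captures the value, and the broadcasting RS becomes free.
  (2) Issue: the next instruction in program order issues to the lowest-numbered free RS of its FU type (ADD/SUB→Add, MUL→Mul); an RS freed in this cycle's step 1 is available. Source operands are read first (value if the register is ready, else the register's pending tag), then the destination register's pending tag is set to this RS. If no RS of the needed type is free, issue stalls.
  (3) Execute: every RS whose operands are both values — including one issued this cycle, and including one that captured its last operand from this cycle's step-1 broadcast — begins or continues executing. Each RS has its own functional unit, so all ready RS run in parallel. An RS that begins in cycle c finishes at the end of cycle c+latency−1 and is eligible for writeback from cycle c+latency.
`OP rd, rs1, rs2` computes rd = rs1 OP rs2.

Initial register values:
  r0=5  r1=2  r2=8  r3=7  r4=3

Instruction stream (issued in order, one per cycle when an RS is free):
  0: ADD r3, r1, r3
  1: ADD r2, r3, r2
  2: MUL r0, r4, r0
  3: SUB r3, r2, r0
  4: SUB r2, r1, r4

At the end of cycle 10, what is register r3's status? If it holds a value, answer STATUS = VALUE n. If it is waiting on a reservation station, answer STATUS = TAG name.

STATUS = VALUE 2

c1: issue ADD r3<-Add1 | r0:5,r1:2,r2:8,r3:Add1,r4:3
c2: issue ADD r2<-Add2 | r0:5,r1:2,r2:Add2,r3:Add1,r4:3
c3: CDB Add1=9; issue MUL r0<-Mul1 | r0:Mul1,r1:2,r2:Add2,r3:9,r4:3
c4: issue SUB r3<-Add1 | r0:Mul1,r1:2,r2:Add2,r3:Add1,r4:3
c5: CDB Add2=17; issue SUB r2<-Add2 | r0:Mul1,r1:2,r2:Add2,r3:Add1,r4:3
c6: - | r0:Mul1,r1:2,r2:Add2,r3:Add1,r4:3
c7: CDB Add2=-1 | r0:Mul1,r1:2,r2:-1,r3:Add1,r4:3
c8: CDB Mul1=15 | r0:15,r1:2,r2:-1,r3:Add1,r4:3
c9: - | r0:15,r1:2,r2:-1,r3:Add1,r4:3
c10: CDB Add1=2 | r0:15,r1:2,r2:-1,r3:2,r4:3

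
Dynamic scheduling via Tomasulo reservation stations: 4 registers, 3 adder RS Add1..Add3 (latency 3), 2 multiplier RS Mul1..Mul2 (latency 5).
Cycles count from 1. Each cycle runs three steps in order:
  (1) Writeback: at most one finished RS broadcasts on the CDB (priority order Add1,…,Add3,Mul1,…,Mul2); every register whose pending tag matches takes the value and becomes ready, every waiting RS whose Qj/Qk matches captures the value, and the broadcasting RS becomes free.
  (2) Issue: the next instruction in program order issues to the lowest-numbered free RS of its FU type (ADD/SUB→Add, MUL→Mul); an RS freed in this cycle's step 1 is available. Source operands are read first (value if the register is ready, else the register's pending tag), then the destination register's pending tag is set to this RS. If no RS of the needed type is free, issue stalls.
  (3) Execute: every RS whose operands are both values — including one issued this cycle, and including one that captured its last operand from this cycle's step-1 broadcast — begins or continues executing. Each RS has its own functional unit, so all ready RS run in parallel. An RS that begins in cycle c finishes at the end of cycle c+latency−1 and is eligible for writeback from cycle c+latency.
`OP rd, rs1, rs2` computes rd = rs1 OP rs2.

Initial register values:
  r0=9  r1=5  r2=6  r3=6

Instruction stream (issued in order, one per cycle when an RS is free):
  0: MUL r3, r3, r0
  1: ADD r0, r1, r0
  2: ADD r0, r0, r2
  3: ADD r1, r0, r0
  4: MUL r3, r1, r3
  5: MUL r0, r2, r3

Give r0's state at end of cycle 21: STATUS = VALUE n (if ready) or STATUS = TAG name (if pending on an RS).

STATUS = VALUE 12960

  c1: issue MUL r3<-Mul1  regs: r0:9,r1:5,r2:6,r3:Mul1
  c2: issue ADD r0<-Add1  regs: r0:Add1,r1:5,r2:6,r3:Mul1
  c3: issue ADD r0<-Add2  regs: r0:Add2,r1:5,r2:6,r3:Mul1
  c4: issue ADD r1<-Add3  regs: r0:Add2,r1:Add3,r2:6,r3:Mul1
  c5: CDB Add1=14; issue MUL r3<-Mul2  regs: r0:Add2,r1:Add3,r2:6,r3:Mul2
  c6: CDB Mul1=54; issue MUL r0<-Mul1  regs: r0:Mul1,r1:Add3,r2:6,r3:Mul2
  c7: -  regs: r0:Mul1,r1:Add3,r2:6,r3:Mul2
  c8: CDB Add2=20  regs: r0:Mul1,r1:Add3,r2:6,r3:Mul2
  c9: -  regs: r0:Mul1,r1:Add3,r2:6,r3:Mul2
  c10: -  regs: r0:Mul1,r1:Add3,r2:6,r3:Mul2
  c11: CDB Add3=40  regs: r0:Mul1,r1:40,r2:6,r3:Mul2
  c12: -  regs: r0:Mul1,r1:40,r2:6,r3:Mul2
  c13: -  regs: r0:Mul1,r1:40,r2:6,r3:Mul2
  c14: -  regs: r0:Mul1,r1:40,r2:6,r3:Mul2
  c15: -  regs: r0:Mul1,r1:40,r2:6,r3:Mul2
  c16: CDB Mul2=2160  regs: r0:Mul1,r1:40,r2:6,r3:2160
  c17: -  regs: r0:Mul1,r1:40,r2:6,r3:2160
  c18: -  regs: r0:Mul1,r1:40,r2:6,r3:2160
  c19: -  regs: r0:Mul1,r1:40,r2:6,r3:2160
  c20: -  regs: r0:Mul1,r1:40,r2:6,r3:2160
  c21: CDB Mul1=12960  regs: r0:12960,r1:40,r2:6,r3:2160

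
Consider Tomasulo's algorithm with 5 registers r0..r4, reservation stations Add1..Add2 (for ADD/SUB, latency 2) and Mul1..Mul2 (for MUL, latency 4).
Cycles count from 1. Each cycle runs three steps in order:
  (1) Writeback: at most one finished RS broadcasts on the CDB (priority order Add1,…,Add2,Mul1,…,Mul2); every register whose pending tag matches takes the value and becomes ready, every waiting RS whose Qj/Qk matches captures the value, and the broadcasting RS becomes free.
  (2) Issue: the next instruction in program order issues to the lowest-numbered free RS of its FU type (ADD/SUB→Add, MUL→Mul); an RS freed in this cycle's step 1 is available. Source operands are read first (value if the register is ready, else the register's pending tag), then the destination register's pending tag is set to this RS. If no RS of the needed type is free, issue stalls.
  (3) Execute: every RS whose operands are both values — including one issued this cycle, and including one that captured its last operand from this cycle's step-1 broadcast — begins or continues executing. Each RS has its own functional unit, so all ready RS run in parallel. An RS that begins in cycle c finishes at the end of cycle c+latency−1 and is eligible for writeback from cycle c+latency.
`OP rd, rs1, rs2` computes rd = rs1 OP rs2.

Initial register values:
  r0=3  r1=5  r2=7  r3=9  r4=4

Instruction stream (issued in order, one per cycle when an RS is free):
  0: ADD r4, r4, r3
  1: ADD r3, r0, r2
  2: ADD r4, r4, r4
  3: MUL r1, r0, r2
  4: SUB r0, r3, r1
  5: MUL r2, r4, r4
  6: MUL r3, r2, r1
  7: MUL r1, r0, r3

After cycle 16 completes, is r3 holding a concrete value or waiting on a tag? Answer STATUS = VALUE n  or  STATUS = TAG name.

  c1: issue ADD r4<-Add1  regs: r0:3,r1:5,r2:7,r3:9,r4:Add1
  c2: issue ADD r3<-Add2  regs: r0:3,r1:5,r2:7,r3:Add2,r4:Add1
  c3: CDB Add1=13; issue ADD r4<-Add1  regs: r0:3,r1:5,r2:7,r3:Add2,r4:Add1
  c4: CDB Add2=10; issue MUL r1<-Mul1  regs: r0:3,r1:Mul1,r2:7,r3:10,r4:Add1
  c5: CDB Add1=26; issue SUB r0<-Add1  regs: r0:Add1,r1:Mul1,r2:7,r3:10,r4:26
  c6: issue MUL r2<-Mul2  regs: r0:Add1,r1:Mul1,r2:Mul2,r3:10,r4:26
  c7: stall  regs: r0:Add1,r1:Mul1,r2:Mul2,r3:10,r4:26
  c8: CDB Mul1=21; issue MUL r3<-Mul1  regs: r0:Add1,r1:21,r2:Mul2,r3:Mul1,r4:26
  c9: stall  regs: r0:Add1,r1:21,r2:Mul2,r3:Mul1,r4:26
  c10: CDB Add1=-11; stall  regs: r0:-11,r1:21,r2:Mul2,r3:Mul1,r4:26
  c11: CDB Mul2=676; issue MUL r1<-Mul2  regs: r0:-11,r1:Mul2,r2:676,r3:Mul1,r4:26
  c12: -  regs: r0:-11,r1:Mul2,r2:676,r3:Mul1,r4:26
  c13: -  regs: r0:-11,r1:Mul2,r2:676,r3:Mul1,r4:26
  c14: -  regs: r0:-11,r1:Mul2,r2:676,r3:Mul1,r4:26
  c15: CDB Mul1=14196  regs: r0:-11,r1:Mul2,r2:676,r3:14196,r4:26
  c16: -  regs: r0:-11,r1:Mul2,r2:676,r3:14196,r4:26

STATUS = VALUE 14196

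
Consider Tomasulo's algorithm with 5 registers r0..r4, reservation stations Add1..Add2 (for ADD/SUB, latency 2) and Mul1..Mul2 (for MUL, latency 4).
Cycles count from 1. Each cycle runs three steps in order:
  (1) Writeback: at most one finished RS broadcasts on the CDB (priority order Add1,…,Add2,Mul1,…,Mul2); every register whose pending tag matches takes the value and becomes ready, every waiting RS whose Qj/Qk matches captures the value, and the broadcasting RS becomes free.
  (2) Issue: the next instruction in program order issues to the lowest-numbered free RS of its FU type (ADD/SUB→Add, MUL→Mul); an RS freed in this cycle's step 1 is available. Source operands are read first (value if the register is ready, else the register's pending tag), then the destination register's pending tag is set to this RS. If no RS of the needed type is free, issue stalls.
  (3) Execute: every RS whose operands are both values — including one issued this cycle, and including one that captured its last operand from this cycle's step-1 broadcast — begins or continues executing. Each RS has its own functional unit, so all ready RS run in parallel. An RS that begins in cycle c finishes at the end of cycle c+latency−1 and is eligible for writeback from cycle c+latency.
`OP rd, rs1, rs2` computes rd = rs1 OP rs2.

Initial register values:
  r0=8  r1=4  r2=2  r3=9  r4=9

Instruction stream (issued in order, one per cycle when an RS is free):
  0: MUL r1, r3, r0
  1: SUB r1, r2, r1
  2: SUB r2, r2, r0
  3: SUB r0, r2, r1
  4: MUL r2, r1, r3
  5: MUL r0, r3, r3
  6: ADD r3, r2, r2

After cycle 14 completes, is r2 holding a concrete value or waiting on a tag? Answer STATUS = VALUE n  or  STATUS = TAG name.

cycle 1: issue MUL r1<-Mul1 // r0:8,r1:Mul1,r2:2,r3:9,r4:9
cycle 2: issue SUB r1<-Add1 // r0:8,r1:Add1,r2:2,r3:9,r4:9
cycle 3: issue SUB r2<-Add2 // r0:8,r1:Add1,r2:Add2,r3:9,r4:9
cycle 4: stall // r0:8,r1:Add1,r2:Add2,r3:9,r4:9
cycle 5: CDB Add2=-6; issue SUB r0<-Add2 // r0:Add2,r1:Add1,r2:-6,r3:9,r4:9
cycle 6: CDB Mul1=72; issue MUL r2<-Mul1 // r0:Add2,r1:Add1,r2:Mul1,r3:9,r4:9
cycle 7: issue MUL r0<-Mul2 // r0:Mul2,r1:Add1,r2:Mul1,r3:9,r4:9
cycle 8: CDB Add1=-70; issue ADD r3<-Add1 // r0:Mul2,r1:-70,r2:Mul1,r3:Add1,r4:9
cycle 9: - // r0:Mul2,r1:-70,r2:Mul1,r3:Add1,r4:9
cycle 10: CDB Add2=64 // r0:Mul2,r1:-70,r2:Mul1,r3:Add1,r4:9
cycle 11: CDB Mul2=81 // r0:81,r1:-70,r2:Mul1,r3:Add1,r4:9
cycle 12: CDB Mul1=-630 // r0:81,r1:-70,r2:-630,r3:Add1,r4:9
cycle 13: - // r0:81,r1:-70,r2:-630,r3:Add1,r4:9
cycle 14: CDB Add1=-1260 // r0:81,r1:-70,r2:-630,r3:-1260,r4:9

STATUS = VALUE -630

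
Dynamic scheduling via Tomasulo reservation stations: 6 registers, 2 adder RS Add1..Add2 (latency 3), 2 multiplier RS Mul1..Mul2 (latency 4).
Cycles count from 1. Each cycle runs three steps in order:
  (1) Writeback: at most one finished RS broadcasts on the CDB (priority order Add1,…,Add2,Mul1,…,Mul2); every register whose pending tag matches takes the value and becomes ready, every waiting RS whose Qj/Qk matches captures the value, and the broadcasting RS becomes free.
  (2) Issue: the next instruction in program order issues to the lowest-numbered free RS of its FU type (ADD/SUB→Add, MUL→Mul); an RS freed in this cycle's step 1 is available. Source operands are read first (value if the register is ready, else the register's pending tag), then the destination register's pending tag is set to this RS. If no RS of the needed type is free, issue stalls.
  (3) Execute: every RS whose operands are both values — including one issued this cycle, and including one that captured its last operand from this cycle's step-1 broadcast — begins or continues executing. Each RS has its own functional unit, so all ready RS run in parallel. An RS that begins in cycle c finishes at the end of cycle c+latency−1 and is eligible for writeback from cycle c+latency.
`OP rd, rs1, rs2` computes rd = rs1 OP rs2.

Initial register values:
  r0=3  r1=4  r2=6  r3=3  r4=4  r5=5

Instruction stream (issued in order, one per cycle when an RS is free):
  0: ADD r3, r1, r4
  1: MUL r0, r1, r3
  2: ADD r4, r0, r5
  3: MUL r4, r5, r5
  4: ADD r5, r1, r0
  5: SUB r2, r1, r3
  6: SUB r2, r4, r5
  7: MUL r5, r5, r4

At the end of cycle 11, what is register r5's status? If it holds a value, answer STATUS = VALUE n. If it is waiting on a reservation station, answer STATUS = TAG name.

cycle 1: issue ADD r3<-Add1 // r0:3,r1:4,r2:6,r3:Add1,r4:4,r5:5
cycle 2: issue MUL r0<-Mul1 // r0:Mul1,r1:4,r2:6,r3:Add1,r4:4,r5:5
cycle 3: issue ADD r4<-Add2 // r0:Mul1,r1:4,r2:6,r3:Add1,r4:Add2,r5:5
cycle 4: CDB Add1=8; issue MUL r4<-Mul2 // r0:Mul1,r1:4,r2:6,r3:8,r4:Mul2,r5:5
cycle 5: issue ADD r5<-Add1 // r0:Mul1,r1:4,r2:6,r3:8,r4:Mul2,r5:Add1
cycle 6: stall // r0:Mul1,r1:4,r2:6,r3:8,r4:Mul2,r5:Add1
cycle 7: stall // r0:Mul1,r1:4,r2:6,r3:8,r4:Mul2,r5:Add1
cycle 8: CDB Mul1=32; stall // r0:32,r1:4,r2:6,r3:8,r4:Mul2,r5:Add1
cycle 9: CDB Mul2=25; stall // r0:32,r1:4,r2:6,r3:8,r4:25,r5:Add1
cycle 10: stall // r0:32,r1:4,r2:6,r3:8,r4:25,r5:Add1
cycle 11: CDB Add1=36; issue SUB r2<-Add1 // r0:32,r1:4,r2:Add1,r3:8,r4:25,r5:36

STATUS = VALUE 36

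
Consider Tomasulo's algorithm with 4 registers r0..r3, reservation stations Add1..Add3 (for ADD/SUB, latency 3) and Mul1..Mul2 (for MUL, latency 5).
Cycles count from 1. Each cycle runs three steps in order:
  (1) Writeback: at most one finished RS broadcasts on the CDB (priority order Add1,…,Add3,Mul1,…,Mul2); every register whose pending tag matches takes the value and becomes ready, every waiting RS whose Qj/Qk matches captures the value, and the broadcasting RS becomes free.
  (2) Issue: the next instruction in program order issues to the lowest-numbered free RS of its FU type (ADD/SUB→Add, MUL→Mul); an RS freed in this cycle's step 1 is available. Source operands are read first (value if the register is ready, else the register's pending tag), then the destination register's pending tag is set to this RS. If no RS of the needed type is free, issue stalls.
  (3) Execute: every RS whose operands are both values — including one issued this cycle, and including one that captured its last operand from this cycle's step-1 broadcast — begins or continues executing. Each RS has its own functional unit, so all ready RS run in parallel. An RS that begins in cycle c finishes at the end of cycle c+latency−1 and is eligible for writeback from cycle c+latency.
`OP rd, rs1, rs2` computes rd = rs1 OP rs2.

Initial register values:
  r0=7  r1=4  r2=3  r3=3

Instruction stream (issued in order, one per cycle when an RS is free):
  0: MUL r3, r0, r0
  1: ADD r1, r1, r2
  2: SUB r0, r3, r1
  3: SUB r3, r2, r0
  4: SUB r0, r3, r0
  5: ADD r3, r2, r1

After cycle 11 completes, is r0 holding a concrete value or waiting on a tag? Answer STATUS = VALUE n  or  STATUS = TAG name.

STATUS = TAG Add1

  c1: issue MUL r3<-Mul1  regs: r0:7,r1:4,r2:3,r3:Mul1
  c2: issue ADD r1<-Add1  regs: r0:7,r1:Add1,r2:3,r3:Mul1
  c3: issue SUB r0<-Add2  regs: r0:Add2,r1:Add1,r2:3,r3:Mul1
  c4: issue SUB r3<-Add3  regs: r0:Add2,r1:Add1,r2:3,r3:Add3
  c5: CDB Add1=7; issue SUB r0<-Add1  regs: r0:Add1,r1:7,r2:3,r3:Add3
  c6: CDB Mul1=49; stall  regs: r0:Add1,r1:7,r2:3,r3:Add3
  c7: stall  regs: r0:Add1,r1:7,r2:3,r3:Add3
  c8: stall  regs: r0:Add1,r1:7,r2:3,r3:Add3
  c9: CDB Add2=42; issue ADD r3<-Add2  regs: r0:Add1,r1:7,r2:3,r3:Add2
  c10: -  regs: r0:Add1,r1:7,r2:3,r3:Add2
  c11: -  regs: r0:Add1,r1:7,r2:3,r3:Add2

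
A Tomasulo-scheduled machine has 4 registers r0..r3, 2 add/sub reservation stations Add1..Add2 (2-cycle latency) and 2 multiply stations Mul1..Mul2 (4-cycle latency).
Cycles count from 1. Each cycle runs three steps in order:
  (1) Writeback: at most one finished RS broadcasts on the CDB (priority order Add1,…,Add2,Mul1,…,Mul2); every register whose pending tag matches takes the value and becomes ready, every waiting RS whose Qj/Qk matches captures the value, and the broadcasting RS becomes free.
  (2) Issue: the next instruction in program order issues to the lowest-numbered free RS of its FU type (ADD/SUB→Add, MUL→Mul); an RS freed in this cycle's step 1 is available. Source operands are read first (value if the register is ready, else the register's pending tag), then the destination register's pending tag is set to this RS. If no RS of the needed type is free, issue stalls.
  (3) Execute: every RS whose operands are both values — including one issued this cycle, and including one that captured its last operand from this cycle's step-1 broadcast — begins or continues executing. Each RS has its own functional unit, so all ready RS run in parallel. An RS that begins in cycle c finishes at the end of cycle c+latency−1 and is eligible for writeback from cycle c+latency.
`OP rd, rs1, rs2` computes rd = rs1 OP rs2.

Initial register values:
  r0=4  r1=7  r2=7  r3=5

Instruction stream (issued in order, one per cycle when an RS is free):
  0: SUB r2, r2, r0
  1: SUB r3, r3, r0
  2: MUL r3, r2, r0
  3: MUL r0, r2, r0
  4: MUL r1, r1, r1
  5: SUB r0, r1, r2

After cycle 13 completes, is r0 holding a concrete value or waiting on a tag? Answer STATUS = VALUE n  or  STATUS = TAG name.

STATUS = VALUE 46

cycle 1: issue SUB r2<-Add1 // r0:4,r1:7,r2:Add1,r3:5
cycle 2: issue SUB r3<-Add2 // r0:4,r1:7,r2:Add1,r3:Add2
cycle 3: CDB Add1=3; issue MUL r3<-Mul1 // r0:4,r1:7,r2:3,r3:Mul1
cycle 4: CDB Add2=1; issue MUL r0<-Mul2 // r0:Mul2,r1:7,r2:3,r3:Mul1
cycle 5: stall // r0:Mul2,r1:7,r2:3,r3:Mul1
cycle 6: stall // r0:Mul2,r1:7,r2:3,r3:Mul1
cycle 7: CDB Mul1=12; issue MUL r1<-Mul1 // r0:Mul2,r1:Mul1,r2:3,r3:12
cycle 8: CDB Mul2=12; issue SUB r0<-Add1 // r0:Add1,r1:Mul1,r2:3,r3:12
cycle 9: - // r0:Add1,r1:Mul1,r2:3,r3:12
cycle 10: - // r0:Add1,r1:Mul1,r2:3,r3:12
cycle 11: CDB Mul1=49 // r0:Add1,r1:49,r2:3,r3:12
cycle 12: - // r0:Add1,r1:49,r2:3,r3:12
cycle 13: CDB Add1=46 // r0:46,r1:49,r2:3,r3:12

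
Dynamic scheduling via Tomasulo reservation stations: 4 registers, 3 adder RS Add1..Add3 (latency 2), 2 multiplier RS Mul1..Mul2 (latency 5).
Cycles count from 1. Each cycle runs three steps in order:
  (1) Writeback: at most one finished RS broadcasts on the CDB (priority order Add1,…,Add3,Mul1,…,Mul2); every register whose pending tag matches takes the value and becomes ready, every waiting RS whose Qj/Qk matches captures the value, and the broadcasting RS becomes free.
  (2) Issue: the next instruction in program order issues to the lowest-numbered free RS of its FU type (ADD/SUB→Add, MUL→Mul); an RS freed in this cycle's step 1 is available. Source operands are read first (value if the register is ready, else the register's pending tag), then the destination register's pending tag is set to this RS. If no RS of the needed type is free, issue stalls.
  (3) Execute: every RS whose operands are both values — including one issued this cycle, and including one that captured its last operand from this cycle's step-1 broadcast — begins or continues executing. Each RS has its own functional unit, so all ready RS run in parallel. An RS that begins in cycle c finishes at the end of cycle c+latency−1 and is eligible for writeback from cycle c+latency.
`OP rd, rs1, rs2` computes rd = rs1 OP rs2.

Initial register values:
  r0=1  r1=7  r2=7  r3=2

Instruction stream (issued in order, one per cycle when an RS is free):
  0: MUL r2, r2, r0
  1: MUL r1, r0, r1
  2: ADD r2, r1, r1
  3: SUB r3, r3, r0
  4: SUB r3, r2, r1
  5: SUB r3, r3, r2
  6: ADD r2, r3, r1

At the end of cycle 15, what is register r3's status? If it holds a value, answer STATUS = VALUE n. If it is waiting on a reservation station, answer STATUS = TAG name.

STATUS = VALUE -7

cycle 1: issue MUL r2<-Mul1 // r0:1,r1:7,r2:Mul1,r3:2
cycle 2: issue MUL r1<-Mul2 // r0:1,r1:Mul2,r2:Mul1,r3:2
cycle 3: issue ADD r2<-Add1 // r0:1,r1:Mul2,r2:Add1,r3:2
cycle 4: issue SUB r3<-Add2 // r0:1,r1:Mul2,r2:Add1,r3:Add2
cycle 5: issue SUB r3<-Add3 // r0:1,r1:Mul2,r2:Add1,r3:Add3
cycle 6: CDB Add2=1; issue SUB r3<-Add2 // r0:1,r1:Mul2,r2:Add1,r3:Add2
cycle 7: CDB Mul1=7; stall // r0:1,r1:Mul2,r2:Add1,r3:Add2
cycle 8: CDB Mul2=7; stall // r0:1,r1:7,r2:Add1,r3:Add2
cycle 9: stall // r0:1,r1:7,r2:Add1,r3:Add2
cycle 10: CDB Add1=14; issue ADD r2<-Add1 // r0:1,r1:7,r2:Add1,r3:Add2
cycle 11: - // r0:1,r1:7,r2:Add1,r3:Add2
cycle 12: CDB Add3=7 // r0:1,r1:7,r2:Add1,r3:Add2
cycle 13: - // r0:1,r1:7,r2:Add1,r3:Add2
cycle 14: CDB Add2=-7 // r0:1,r1:7,r2:Add1,r3:-7
cycle 15: - // r0:1,r1:7,r2:Add1,r3:-7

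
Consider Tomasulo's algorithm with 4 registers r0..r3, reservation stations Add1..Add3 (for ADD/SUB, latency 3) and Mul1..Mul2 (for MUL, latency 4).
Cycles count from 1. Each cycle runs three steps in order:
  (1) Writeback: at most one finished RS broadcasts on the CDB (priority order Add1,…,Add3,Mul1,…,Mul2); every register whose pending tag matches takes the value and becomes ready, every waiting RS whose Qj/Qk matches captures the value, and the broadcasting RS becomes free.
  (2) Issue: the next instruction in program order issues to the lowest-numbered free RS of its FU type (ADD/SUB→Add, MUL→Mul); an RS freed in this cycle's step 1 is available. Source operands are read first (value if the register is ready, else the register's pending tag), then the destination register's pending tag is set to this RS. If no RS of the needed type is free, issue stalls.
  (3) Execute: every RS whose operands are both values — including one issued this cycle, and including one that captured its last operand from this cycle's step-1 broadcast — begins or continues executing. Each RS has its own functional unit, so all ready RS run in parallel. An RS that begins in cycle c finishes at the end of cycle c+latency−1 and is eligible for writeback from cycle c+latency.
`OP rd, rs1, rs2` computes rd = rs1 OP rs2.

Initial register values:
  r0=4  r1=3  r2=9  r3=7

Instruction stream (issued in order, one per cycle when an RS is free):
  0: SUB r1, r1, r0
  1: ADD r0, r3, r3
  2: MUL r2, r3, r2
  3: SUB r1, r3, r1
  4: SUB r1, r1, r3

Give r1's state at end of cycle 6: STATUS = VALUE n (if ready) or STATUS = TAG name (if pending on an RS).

cycle 1: issue SUB r1<-Add1 // r0:4,r1:Add1,r2:9,r3:7
cycle 2: issue ADD r0<-Add2 // r0:Add2,r1:Add1,r2:9,r3:7
cycle 3: issue MUL r2<-Mul1 // r0:Add2,r1:Add1,r2:Mul1,r3:7
cycle 4: CDB Add1=-1; issue SUB r1<-Add1 // r0:Add2,r1:Add1,r2:Mul1,r3:7
cycle 5: CDB Add2=14; issue SUB r1<-Add2 // r0:14,r1:Add2,r2:Mul1,r3:7
cycle 6: - // r0:14,r1:Add2,r2:Mul1,r3:7

STATUS = TAG Add2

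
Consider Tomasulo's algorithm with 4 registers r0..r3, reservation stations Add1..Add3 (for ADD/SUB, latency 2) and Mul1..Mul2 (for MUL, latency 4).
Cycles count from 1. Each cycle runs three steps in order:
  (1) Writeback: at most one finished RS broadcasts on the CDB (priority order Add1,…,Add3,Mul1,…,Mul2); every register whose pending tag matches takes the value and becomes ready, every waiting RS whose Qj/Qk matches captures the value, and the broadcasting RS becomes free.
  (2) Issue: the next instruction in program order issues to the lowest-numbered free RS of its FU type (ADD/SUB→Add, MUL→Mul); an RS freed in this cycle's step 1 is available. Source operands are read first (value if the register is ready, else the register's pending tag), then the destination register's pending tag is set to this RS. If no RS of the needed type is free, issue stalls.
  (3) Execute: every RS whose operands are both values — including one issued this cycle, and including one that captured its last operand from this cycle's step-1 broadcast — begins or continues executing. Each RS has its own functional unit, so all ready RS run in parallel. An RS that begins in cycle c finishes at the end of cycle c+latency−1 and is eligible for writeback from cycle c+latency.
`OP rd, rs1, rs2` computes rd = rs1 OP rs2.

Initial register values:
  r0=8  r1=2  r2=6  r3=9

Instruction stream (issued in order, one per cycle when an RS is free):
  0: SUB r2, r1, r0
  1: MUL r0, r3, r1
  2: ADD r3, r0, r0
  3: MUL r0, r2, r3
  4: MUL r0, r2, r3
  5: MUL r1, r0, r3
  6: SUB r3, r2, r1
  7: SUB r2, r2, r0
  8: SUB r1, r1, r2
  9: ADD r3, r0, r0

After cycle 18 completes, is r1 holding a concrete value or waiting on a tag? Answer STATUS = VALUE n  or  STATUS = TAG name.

STATUS = TAG Add3

  c1: issue SUB r2<-Add1  regs: r0:8,r1:2,r2:Add1,r3:9
  c2: issue MUL r0<-Mul1  regs: r0:Mul1,r1:2,r2:Add1,r3:9
  c3: CDB Add1=-6; issue ADD r3<-Add1  regs: r0:Mul1,r1:2,r2:-6,r3:Add1
  c4: issue MUL r0<-Mul2  regs: r0:Mul2,r1:2,r2:-6,r3:Add1
  c5: stall  regs: r0:Mul2,r1:2,r2:-6,r3:Add1
  c6: CDB Mul1=18; issue MUL r0<-Mul1  regs: r0:Mul1,r1:2,r2:-6,r3:Add1
  c7: stall  regs: r0:Mul1,r1:2,r2:-6,r3:Add1
  c8: CDB Add1=36; stall  regs: r0:Mul1,r1:2,r2:-6,r3:36
  c9: stall  regs: r0:Mul1,r1:2,r2:-6,r3:36
  c10: stall  regs: r0:Mul1,r1:2,r2:-6,r3:36
  c11: stall  regs: r0:Mul1,r1:2,r2:-6,r3:36
  c12: CDB Mul1=-216; issue MUL r1<-Mul1  regs: r0:-216,r1:Mul1,r2:-6,r3:36
  c13: CDB Mul2=-216; issue SUB r3<-Add1  regs: r0:-216,r1:Mul1,r2:-6,r3:Add1
  c14: issue SUB r2<-Add2  regs: r0:-216,r1:Mul1,r2:Add2,r3:Add1
  c15: issue SUB r1<-Add3  regs: r0:-216,r1:Add3,r2:Add2,r3:Add1
  c16: CDB Add2=210; issue ADD r3<-Add2  regs: r0:-216,r1:Add3,r2:210,r3:Add2
  c17: CDB Mul1=-7776  regs: r0:-216,r1:Add3,r2:210,r3:Add2
  c18: CDB Add2=-432  regs: r0:-216,r1:Add3,r2:210,r3:-432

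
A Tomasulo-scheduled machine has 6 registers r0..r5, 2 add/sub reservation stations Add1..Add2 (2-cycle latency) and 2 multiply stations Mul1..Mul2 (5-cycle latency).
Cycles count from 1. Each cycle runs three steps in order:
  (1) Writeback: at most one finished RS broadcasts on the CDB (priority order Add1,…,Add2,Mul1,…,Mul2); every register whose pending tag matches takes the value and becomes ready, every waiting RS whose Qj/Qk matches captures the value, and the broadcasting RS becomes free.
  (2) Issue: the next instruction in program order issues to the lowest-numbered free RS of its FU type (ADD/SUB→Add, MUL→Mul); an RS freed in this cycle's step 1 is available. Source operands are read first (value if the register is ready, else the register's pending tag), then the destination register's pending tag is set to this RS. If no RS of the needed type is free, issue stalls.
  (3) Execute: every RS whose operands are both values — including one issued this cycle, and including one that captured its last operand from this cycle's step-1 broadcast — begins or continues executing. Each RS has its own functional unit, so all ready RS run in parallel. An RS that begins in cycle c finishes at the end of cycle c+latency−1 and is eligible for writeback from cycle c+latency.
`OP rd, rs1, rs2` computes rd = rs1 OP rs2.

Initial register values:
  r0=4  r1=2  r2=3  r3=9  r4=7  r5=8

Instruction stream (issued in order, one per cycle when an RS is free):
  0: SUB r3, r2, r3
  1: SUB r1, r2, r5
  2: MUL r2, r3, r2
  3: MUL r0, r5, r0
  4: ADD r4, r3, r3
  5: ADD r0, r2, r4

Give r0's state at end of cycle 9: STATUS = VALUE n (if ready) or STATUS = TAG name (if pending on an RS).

cycle 1: issue SUB r3<-Add1 // r0:4,r1:2,r2:3,r3:Add1,r4:7,r5:8
cycle 2: issue SUB r1<-Add2 // r0:4,r1:Add2,r2:3,r3:Add1,r4:7,r5:8
cycle 3: CDB Add1=-6; issue MUL r2<-Mul1 // r0:4,r1:Add2,r2:Mul1,r3:-6,r4:7,r5:8
cycle 4: CDB Add2=-5; issue MUL r0<-Mul2 // r0:Mul2,r1:-5,r2:Mul1,r3:-6,r4:7,r5:8
cycle 5: issue ADD r4<-Add1 // r0:Mul2,r1:-5,r2:Mul1,r3:-6,r4:Add1,r5:8
cycle 6: issue ADD r0<-Add2 // r0:Add2,r1:-5,r2:Mul1,r3:-6,r4:Add1,r5:8
cycle 7: CDB Add1=-12 // r0:Add2,r1:-5,r2:Mul1,r3:-6,r4:-12,r5:8
cycle 8: CDB Mul1=-18 // r0:Add2,r1:-5,r2:-18,r3:-6,r4:-12,r5:8
cycle 9: CDB Mul2=32 // r0:Add2,r1:-5,r2:-18,r3:-6,r4:-12,r5:8

STATUS = TAG Add2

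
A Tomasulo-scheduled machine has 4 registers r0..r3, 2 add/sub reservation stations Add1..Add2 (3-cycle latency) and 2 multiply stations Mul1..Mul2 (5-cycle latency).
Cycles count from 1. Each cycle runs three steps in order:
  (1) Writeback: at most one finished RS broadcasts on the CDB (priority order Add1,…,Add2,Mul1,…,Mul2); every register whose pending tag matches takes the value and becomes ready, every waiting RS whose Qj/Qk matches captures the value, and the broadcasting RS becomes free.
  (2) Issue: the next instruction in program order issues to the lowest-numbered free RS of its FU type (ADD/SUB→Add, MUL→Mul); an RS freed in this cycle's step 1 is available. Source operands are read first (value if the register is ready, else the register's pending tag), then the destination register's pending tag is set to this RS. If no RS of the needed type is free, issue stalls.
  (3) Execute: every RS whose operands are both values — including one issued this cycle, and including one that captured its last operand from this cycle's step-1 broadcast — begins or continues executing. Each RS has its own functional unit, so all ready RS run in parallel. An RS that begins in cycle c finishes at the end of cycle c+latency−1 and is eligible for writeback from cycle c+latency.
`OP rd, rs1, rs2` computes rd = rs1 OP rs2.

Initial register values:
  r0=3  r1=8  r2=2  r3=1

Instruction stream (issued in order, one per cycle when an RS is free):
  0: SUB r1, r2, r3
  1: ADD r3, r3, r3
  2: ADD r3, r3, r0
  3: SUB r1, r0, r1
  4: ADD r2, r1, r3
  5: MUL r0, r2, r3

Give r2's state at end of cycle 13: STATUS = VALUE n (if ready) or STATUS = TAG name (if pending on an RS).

  c1: issue SUB r1<-Add1  regs: r0:3,r1:Add1,r2:2,r3:1
  c2: issue ADD r3<-Add2  regs: r0:3,r1:Add1,r2:2,r3:Add2
  c3: stall  regs: r0:3,r1:Add1,r2:2,r3:Add2
  c4: CDB Add1=1; issue ADD r3<-Add1  regs: r0:3,r1:1,r2:2,r3:Add1
  c5: CDB Add2=2; issue SUB r1<-Add2  regs: r0:3,r1:Add2,r2:2,r3:Add1
  c6: stall  regs: r0:3,r1:Add2,r2:2,r3:Add1
  c7: stall  regs: r0:3,r1:Add2,r2:2,r3:Add1
  c8: CDB Add1=5; issue ADD r2<-Add1  regs: r0:3,r1:Add2,r2:Add1,r3:5
  c9: CDB Add2=2; issue MUL r0<-Mul1  regs: r0:Mul1,r1:2,r2:Add1,r3:5
  c10: -  regs: r0:Mul1,r1:2,r2:Add1,r3:5
  c11: -  regs: r0:Mul1,r1:2,r2:Add1,r3:5
  c12: CDB Add1=7  regs: r0:Mul1,r1:2,r2:7,r3:5
  c13: -  regs: r0:Mul1,r1:2,r2:7,r3:5

STATUS = VALUE 7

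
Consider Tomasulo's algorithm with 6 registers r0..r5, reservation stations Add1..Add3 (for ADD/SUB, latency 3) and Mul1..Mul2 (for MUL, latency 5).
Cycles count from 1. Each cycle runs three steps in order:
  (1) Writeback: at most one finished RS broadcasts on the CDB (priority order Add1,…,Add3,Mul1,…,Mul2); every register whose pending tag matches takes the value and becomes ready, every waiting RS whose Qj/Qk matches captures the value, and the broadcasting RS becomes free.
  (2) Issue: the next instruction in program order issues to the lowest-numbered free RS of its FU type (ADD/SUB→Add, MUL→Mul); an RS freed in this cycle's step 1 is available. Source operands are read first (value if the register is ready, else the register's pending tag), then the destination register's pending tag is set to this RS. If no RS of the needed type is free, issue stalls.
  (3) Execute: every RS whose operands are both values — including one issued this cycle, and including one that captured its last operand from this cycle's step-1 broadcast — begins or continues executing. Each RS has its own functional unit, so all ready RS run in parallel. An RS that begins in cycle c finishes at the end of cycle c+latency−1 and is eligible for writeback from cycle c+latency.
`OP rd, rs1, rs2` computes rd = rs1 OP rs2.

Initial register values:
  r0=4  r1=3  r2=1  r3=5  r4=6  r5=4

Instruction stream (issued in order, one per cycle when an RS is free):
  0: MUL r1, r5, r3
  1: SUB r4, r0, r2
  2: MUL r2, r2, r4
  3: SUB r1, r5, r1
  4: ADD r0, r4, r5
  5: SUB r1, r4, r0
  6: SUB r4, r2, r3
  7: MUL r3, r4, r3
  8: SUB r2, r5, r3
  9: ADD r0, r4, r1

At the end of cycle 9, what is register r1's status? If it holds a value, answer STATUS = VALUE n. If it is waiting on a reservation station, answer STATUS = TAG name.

c1: issue MUL r1<-Mul1 | r0:4,r1:Mul1,r2:1,r3:5,r4:6,r5:4
c2: issue SUB r4<-Add1 | r0:4,r1:Mul1,r2:1,r3:5,r4:Add1,r5:4
c3: issue MUL r2<-Mul2 | r0:4,r1:Mul1,r2:Mul2,r3:5,r4:Add1,r5:4
c4: issue SUB r1<-Add2 | r0:4,r1:Add2,r2:Mul2,r3:5,r4:Add1,r5:4
c5: CDB Add1=3; issue ADD r0<-Add1 | r0:Add1,r1:Add2,r2:Mul2,r3:5,r4:3,r5:4
c6: CDB Mul1=20; issue SUB r1<-Add3 | r0:Add1,r1:Add3,r2:Mul2,r3:5,r4:3,r5:4
c7: stall | r0:Add1,r1:Add3,r2:Mul2,r3:5,r4:3,r5:4
c8: CDB Add1=7; issue SUB r4<-Add1 | r0:7,r1:Add3,r2:Mul2,r3:5,r4:Add1,r5:4
c9: CDB Add2=-16; issue MUL r3<-Mul1 | r0:7,r1:Add3,r2:Mul2,r3:Mul1,r4:Add1,r5:4

STATUS = TAG Add3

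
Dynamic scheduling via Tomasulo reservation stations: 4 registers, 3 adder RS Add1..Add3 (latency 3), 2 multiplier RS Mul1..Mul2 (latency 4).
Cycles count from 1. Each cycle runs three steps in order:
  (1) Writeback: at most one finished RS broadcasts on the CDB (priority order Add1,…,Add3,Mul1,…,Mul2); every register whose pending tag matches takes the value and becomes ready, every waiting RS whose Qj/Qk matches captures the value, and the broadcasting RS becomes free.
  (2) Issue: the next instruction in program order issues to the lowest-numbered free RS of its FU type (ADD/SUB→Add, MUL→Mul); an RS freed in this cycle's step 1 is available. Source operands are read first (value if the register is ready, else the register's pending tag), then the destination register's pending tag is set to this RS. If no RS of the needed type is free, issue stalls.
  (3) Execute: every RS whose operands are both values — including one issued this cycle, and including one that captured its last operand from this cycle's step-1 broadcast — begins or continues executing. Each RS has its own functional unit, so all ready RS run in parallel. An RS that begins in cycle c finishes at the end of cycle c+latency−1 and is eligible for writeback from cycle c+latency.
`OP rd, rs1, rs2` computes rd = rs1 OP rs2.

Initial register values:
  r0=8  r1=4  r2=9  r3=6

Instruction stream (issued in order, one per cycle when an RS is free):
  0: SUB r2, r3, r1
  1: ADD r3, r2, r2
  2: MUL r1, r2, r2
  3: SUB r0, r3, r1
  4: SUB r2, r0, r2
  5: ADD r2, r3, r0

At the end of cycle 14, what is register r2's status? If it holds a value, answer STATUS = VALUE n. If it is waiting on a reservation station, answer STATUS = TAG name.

c1: issue SUB r2<-Add1 | r0:8,r1:4,r2:Add1,r3:6
c2: issue ADD r3<-Add2 | r0:8,r1:4,r2:Add1,r3:Add2
c3: issue MUL r1<-Mul1 | r0:8,r1:Mul1,r2:Add1,r3:Add2
c4: CDB Add1=2; issue SUB r0<-Add1 | r0:Add1,r1:Mul1,r2:2,r3:Add2
c5: issue SUB r2<-Add3 | r0:Add1,r1:Mul1,r2:Add3,r3:Add2
c6: stall | r0:Add1,r1:Mul1,r2:Add3,r3:Add2
c7: CDB Add2=4; issue ADD r2<-Add2 | r0:Add1,r1:Mul1,r2:Add2,r3:4
c8: CDB Mul1=4 | r0:Add1,r1:4,r2:Add2,r3:4
c9: - | r0:Add1,r1:4,r2:Add2,r3:4
c10: - | r0:Add1,r1:4,r2:Add2,r3:4
c11: CDB Add1=0 | r0:0,r1:4,r2:Add2,r3:4
c12: - | r0:0,r1:4,r2:Add2,r3:4
c13: - | r0:0,r1:4,r2:Add2,r3:4
c14: CDB Add2=4 | r0:0,r1:4,r2:4,r3:4

STATUS = VALUE 4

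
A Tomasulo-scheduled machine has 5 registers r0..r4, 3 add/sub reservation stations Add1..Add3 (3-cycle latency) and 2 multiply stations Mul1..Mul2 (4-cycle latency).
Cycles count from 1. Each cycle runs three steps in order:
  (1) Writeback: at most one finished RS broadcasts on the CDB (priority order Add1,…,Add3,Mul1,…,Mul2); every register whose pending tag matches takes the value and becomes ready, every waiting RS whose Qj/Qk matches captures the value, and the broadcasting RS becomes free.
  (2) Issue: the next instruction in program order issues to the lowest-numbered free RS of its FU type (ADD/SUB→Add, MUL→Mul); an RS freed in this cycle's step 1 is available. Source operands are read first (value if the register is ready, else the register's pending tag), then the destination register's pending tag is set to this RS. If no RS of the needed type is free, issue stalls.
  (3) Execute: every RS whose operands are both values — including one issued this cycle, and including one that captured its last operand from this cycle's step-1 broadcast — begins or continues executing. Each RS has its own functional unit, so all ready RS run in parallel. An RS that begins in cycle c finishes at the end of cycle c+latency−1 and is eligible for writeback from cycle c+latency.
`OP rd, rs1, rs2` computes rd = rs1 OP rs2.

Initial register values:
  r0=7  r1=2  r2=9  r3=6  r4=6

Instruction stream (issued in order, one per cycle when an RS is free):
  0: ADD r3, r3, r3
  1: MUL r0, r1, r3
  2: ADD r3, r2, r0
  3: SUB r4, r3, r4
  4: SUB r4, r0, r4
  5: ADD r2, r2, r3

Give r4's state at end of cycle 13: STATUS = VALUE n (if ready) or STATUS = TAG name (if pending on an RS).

cycle 1: issue ADD r3<-Add1 // r0:7,r1:2,r2:9,r3:Add1,r4:6
cycle 2: issue MUL r0<-Mul1 // r0:Mul1,r1:2,r2:9,r3:Add1,r4:6
cycle 3: issue ADD r3<-Add2 // r0:Mul1,r1:2,r2:9,r3:Add2,r4:6
cycle 4: CDB Add1=12; issue SUB r4<-Add1 // r0:Mul1,r1:2,r2:9,r3:Add2,r4:Add1
cycle 5: issue SUB r4<-Add3 // r0:Mul1,r1:2,r2:9,r3:Add2,r4:Add3
cycle 6: stall // r0:Mul1,r1:2,r2:9,r3:Add2,r4:Add3
cycle 7: stall // r0:Mul1,r1:2,r2:9,r3:Add2,r4:Add3
cycle 8: CDB Mul1=24; stall // r0:24,r1:2,r2:9,r3:Add2,r4:Add3
cycle 9: stall // r0:24,r1:2,r2:9,r3:Add2,r4:Add3
cycle 10: stall // r0:24,r1:2,r2:9,r3:Add2,r4:Add3
cycle 11: CDB Add2=33; issue ADD r2<-Add2 // r0:24,r1:2,r2:Add2,r3:33,r4:Add3
cycle 12: - // r0:24,r1:2,r2:Add2,r3:33,r4:Add3
cycle 13: - // r0:24,r1:2,r2:Add2,r3:33,r4:Add3

STATUS = TAG Add3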